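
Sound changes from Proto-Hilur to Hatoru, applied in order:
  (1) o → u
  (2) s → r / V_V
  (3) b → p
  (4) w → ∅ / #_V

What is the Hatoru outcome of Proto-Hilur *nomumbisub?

Hatoru: *nomumbisub > numumbisub > numumbirub > numumpirup  (by vowel merger, rhotacism, unconditioned shift)

numumpirup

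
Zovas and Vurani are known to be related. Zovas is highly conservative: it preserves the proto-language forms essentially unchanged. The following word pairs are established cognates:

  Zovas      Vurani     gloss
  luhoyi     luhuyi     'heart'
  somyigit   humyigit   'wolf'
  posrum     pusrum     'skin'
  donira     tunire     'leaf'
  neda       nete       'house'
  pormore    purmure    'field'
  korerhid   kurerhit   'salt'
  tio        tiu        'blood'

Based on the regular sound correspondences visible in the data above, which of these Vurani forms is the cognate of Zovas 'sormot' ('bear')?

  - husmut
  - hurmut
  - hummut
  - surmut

hurmut

somyigit ~ humyigit — Zovas s corresponds to Vurani h word-initially before a back vowel.
pormore ~ purmure, korerhid ~ kurerhit — Zovas o corresponds to Vurani u after a consonant, before r.
luhoyi ~ luhuyi, posrum ~ pusrum — Zovas o corresponds to Vurani u after a consonant, before a consonant other than r, m, n, p, b, f, v.
Applying these to Zovas 'sormot':
  sormot → hormot   (s→h word-initially before a back vowel)
  hormot → hurmot   (o→u after a consonant, before r)
  hurmot → hurmut   (o→u after a consonant, before a consonant other than r, m, n, p, b, f, v)
So the Vurani cognate is 'hurmut'.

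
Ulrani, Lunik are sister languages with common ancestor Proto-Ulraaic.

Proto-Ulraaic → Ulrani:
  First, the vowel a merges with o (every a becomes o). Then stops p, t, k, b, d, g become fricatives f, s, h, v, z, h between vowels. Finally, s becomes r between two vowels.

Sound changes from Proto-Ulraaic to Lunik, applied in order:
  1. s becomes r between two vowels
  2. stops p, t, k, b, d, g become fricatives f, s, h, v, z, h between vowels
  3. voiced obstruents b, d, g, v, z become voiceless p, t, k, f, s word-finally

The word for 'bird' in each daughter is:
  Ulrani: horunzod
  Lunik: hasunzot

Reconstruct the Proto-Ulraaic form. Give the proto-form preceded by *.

*hatunzod

Position 2: Ulrani has o, Lunik has a. Lunik preserves a here (none of its changes turn any other segment into a), so the proto-segment is *a.
Position 8: Ulrani has d, Lunik has t. Ulrani preserves d here (none of its changes turn any other segment into d), so the proto-segment is *d.
Position 3: Ulrani has r, Lunik has s. Taking the neighbouring segments as reconstructed: Ulrani r could go back to *t or *s or *r; Lunik s can only go back to *t — the one source consistent with every daughter is *t.
The remaining positions agree across the daughters. Check the candidate against every language:
Ulrani: *hatunzod
  hatunzod → hotunzod   [vowel merger]
  hotunzod → hosunzod   [intervocalic lenition]
  hosunzod → horunzod   [rhotacism]
  giving Ulrani horunzod.
Lunik: start from *hatunzod.
  rule 1: no change — hatunzod
  rule 2 (intervocalic lenition): hatunzod → hasunzod
  rule 3 (final devoicing): hasunzod → hasunzot
  ⇒ Lunik hasunzot
Only *hatunzod yields all of Ulrani horunzod, Lunik hasunzot.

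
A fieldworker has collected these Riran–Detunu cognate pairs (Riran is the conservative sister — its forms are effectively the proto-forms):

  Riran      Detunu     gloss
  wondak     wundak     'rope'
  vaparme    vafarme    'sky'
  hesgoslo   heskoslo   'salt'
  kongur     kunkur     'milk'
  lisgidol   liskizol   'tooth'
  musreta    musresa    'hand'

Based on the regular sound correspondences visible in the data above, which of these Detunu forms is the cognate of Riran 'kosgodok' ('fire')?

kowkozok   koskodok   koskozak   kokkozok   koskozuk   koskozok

koskozok

hesgoslo ~ heskoslo — Riran g corresponds to Detunu k after a consonant, before a back vowel.
lisgidol ~ liskizol — Riran d corresponds to Detunu z between vowels (before a back vowel).
Applying these to Riran 'kosgodok':
  kosgodok → koskodok   (g→k after a consonant, before a back vowel)
  koskodok → koskozok   (d→z between vowels (before a back vowel))
So the Detunu cognate is 'koskozok'.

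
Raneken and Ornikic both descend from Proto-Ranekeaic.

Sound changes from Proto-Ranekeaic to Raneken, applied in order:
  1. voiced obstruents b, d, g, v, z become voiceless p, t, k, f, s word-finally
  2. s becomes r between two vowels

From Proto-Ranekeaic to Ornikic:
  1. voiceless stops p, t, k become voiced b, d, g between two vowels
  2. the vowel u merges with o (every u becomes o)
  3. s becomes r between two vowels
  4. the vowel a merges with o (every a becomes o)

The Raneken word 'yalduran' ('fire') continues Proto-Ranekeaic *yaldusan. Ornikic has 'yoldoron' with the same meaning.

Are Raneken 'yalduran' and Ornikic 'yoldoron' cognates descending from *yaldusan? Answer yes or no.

yes

Derive the expected Ornikic reflex of *yaldusan:
Ornikic: *yaldusan > yaldosan > yaldoran > yoldoron  (by vowel merger, rhotacism, vowel merger)
Ornikic 'yoldoron' matches the regular reflex exactly, so the pair is cognate.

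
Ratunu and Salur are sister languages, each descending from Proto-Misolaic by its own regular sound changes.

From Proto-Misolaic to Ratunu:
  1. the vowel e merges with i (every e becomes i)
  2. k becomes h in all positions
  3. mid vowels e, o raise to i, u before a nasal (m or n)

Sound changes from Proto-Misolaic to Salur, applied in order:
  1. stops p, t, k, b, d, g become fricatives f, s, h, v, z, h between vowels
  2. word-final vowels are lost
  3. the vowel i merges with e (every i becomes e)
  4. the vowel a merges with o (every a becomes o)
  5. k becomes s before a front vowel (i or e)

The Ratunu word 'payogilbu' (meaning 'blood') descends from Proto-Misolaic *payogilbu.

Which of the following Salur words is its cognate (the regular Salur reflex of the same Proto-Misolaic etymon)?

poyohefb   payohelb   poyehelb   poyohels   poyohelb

poyohelb

Salur: *payogilbu
  payogilbu → payohilbu   [intervocalic lenition]
  payohilbu → payohilb   [apocope]
  payohilb → payohelb   [vowel merger]
  payohelb → poyohelb   [vowel merger]
  poyohelb (rule 5 does not apply)
  giving Salur poyohelb.
Only 'poyohelb' matches the regular Salur development of *payogilbu.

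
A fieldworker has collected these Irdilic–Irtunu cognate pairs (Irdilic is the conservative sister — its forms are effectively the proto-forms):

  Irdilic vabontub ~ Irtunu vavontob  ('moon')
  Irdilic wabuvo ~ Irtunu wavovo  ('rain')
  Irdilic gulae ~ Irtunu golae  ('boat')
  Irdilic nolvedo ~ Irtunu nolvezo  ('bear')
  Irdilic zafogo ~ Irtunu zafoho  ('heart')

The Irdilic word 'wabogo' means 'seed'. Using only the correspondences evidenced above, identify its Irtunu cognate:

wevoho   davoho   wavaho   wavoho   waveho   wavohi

wavoho

vabontub ~ vavontob — Irdilic b corresponds to Irtunu v between vowels (before a back vowel).
zafogo ~ zafoho — Irdilic g corresponds to Irtunu h between vowels (before a back vowel).
Applying these to Irdilic 'wabogo':
  wabogo → wavogo   (b→v between vowels (before a back vowel))
  wavogo → wavoho   (g→h between vowels (before a back vowel))
So the Irtunu cognate is 'wavoho'.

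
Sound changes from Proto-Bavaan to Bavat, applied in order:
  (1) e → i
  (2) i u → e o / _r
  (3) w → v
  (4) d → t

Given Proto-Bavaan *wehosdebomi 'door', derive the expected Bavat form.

Bavat: *wehosdebomi
  wehosdebomi → wihosdibomi   [vowel merger]
  wihosdibomi (rule 2 does not apply)
  wihosdibomi → vihosdibomi   [unconditioned shift]
  vihosdibomi → vihostibomi   [unconditioned shift]
  giving Bavat vihostibomi.

vihostibomi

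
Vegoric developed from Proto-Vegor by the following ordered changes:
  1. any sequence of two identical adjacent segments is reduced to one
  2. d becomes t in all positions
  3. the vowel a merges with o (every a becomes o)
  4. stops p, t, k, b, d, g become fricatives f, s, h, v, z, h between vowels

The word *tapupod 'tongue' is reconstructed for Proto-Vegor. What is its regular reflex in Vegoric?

tofufot

Vegoric: *tapupod > tapupot > topupot > tofufot  (by unconditioned shift, vowel merger, intervocalic lenition)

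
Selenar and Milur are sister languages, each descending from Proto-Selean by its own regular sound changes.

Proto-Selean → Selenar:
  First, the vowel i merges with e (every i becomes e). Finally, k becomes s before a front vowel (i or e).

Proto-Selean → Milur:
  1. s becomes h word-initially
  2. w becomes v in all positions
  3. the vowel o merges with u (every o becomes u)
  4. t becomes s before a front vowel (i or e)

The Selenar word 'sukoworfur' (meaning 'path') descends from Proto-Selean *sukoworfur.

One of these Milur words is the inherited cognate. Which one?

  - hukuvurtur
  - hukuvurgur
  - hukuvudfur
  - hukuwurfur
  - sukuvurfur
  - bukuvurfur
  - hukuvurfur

hukuvurfur

Milur: *sukoworfur > hukoworfur > hukovorfur > hukuvurfur  (by debuccalisation, unconditioned shift, vowel merger)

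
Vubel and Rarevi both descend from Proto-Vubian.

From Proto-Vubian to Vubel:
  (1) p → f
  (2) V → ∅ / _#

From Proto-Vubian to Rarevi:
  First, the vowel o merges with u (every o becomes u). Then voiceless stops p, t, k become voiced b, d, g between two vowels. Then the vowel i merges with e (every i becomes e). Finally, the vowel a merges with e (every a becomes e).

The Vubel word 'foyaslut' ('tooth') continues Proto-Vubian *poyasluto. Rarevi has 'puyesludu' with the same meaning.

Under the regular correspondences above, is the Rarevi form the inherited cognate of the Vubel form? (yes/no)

Derive the expected Rarevi reflex of *poyasluto:
Rarevi: *poyasluto
  poyasluto → puyaslutu   [vowel merger]
  puyaslutu → puyasludu   [intervocalic voicing]
  puyasludu (rule 3 does not apply)
  puyasludu → puyesludu   [vowel merger]
  giving Rarevi puyesludu.
Rarevi 'puyesludu' matches the regular reflex exactly, so the pair is cognate.

yes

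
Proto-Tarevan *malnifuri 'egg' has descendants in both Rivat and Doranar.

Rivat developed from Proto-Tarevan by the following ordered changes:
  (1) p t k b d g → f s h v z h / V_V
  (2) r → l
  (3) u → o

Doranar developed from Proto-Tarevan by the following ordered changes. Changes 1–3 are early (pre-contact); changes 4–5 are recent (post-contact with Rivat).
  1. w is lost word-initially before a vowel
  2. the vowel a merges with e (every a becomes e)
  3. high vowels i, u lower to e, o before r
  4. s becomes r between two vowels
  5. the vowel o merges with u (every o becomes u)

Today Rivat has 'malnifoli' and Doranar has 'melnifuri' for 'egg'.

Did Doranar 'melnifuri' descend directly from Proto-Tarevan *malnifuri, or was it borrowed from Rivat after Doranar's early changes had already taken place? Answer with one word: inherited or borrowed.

inherited

If inherited, *malnifuri would pass through all of Doranar's changes:
Doranar: *malnifuri > melnifuri > melnifori > melnifuri  (by vowel merger, pre-rhotic lowering, vowel merger)
If borrowed from Rivat 'malnifoli' after the early changes, it would undergo only the recent ones:
  rule 4 (rhotacism): no change (malnifoli)
  rule 5 (vowel merger): malnifoli → malnifuli
  ⇒ as a loan: malnifuli
Doranar 'melnifuri' matches the inherited outcome exactly, so it is an inherited cognate, not a loan.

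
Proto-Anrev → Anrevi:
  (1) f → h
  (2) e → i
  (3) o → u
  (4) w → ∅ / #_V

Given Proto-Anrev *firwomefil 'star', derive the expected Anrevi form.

hirwumihil

Anrevi: *firwomefil > hirwomehil > hirwomihil > hirwumihil  (by unconditioned shift, vowel merger, vowel merger)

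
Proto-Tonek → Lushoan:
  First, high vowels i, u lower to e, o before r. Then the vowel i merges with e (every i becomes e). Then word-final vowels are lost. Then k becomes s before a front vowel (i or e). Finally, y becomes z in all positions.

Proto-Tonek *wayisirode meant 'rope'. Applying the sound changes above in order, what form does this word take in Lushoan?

wazeserod

Lushoan: start from *wayisirode.
  rule 1 (pre-rhotic lowering): wayisirode → wayiserode
  rule 2 (vowel merger): wayiserode → wayeserode
  rule 3 (apocope): wayeserode → wayeserod
  rule 4: no change — wayeserod
  rule 5 (unconditioned shift): wayeserod → wazeserod
  ⇒ Lushoan wazeserod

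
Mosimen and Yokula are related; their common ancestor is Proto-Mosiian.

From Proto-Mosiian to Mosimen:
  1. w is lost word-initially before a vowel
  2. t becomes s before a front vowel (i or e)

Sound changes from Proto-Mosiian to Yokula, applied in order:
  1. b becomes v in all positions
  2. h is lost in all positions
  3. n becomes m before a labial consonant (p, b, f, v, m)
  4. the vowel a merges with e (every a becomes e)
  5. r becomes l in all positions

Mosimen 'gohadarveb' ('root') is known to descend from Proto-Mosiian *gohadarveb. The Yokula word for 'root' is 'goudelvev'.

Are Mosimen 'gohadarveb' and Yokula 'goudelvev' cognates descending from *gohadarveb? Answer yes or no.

Derive the expected Yokula reflex of *gohadarveb:
Yokula: start from *gohadarveb.
  rule 1 (unconditioned shift): gohadarveb → gohadarvev
  rule 2 (h-loss): gohadarvev → goadarvev
  rule 3: no change — goadarvev
  rule 4 (vowel merger): goadarvev → goedervev
  rule 5 (unconditioned shift): goedervev → goedelvev
  ⇒ Yokula goedelvev
The regular Yokula reflex would be 'goedelvev', but the attested form is 'goudelvev'. The correspondence is irregular, so they are not cognates (the Yokula form has a different source).

no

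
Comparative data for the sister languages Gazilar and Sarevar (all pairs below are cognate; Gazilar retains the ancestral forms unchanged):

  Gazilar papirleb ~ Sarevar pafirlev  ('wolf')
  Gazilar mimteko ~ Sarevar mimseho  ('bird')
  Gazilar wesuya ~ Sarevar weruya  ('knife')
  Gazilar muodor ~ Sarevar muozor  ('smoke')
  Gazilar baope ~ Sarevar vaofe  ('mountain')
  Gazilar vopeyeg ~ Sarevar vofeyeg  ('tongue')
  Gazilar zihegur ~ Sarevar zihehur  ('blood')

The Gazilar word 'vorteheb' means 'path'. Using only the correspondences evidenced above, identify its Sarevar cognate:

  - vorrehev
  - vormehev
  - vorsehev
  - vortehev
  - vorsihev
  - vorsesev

vorsehev

mimteko ~ mimseho — Gazilar t corresponds to Sarevar s after a consonant, before a front vowel.
papirleb ~ pafirlev — Gazilar b corresponds to Sarevar v word-finally.
Applying these to Gazilar 'vorteheb':
  vorteheb → vorseheb   (t→s after a consonant, before a front vowel)
  vorseheb → vorsehev   (b→v word-finally)
So the Sarevar cognate is 'vorsehev'.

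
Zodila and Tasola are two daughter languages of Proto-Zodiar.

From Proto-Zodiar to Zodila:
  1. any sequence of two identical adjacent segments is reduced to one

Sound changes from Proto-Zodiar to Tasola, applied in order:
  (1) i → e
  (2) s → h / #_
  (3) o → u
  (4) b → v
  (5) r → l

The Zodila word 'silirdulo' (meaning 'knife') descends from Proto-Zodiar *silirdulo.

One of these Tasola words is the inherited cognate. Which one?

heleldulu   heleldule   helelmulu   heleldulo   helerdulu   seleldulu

Tasola: *silirdulo
  silirdulo → selerdulo   [vowel merger]
  selerdulo → helerdulo   [debuccalisation]
  helerdulo → helerdulu   [vowel merger]
  helerdulu (rule 4 does not apply)
  helerdulu → heleldulu   [unconditioned shift]
  giving Tasola heleldulu.
Among the options, 'heleldulu' alone shows every Tasola change applied in order.

heleldulu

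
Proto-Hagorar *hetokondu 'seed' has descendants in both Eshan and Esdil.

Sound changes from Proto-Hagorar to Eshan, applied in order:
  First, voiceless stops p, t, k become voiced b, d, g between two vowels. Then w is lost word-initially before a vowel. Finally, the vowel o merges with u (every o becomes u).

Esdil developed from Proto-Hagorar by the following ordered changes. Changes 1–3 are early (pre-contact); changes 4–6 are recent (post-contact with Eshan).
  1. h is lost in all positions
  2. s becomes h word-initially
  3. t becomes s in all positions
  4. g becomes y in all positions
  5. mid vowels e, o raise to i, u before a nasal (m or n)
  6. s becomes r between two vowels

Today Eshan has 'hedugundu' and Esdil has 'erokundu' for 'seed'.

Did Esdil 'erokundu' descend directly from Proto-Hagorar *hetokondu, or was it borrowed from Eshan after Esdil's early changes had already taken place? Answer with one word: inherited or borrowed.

inherited

If inherited, *hetokondu would pass through all of Esdil's changes:
Esdil: *hetokondu > etokondu > esokondu > esokundu > erokundu  (by h-loss, unconditioned shift, pre-nasal raising, rhotacism)
If borrowed from Eshan 'hedugundu' after the early changes, it would undergo only the recent ones:
  rule 4 (unconditioned shift): hedugundu → heduyundu
  rule 5 (pre-nasal raising): no change (heduyundu)
  rule 6 (rhotacism): no change (heduyundu)
  ⇒ as a loan: heduyundu
Esdil 'erokundu' matches the inherited outcome exactly, so it is an inherited cognate, not a loan.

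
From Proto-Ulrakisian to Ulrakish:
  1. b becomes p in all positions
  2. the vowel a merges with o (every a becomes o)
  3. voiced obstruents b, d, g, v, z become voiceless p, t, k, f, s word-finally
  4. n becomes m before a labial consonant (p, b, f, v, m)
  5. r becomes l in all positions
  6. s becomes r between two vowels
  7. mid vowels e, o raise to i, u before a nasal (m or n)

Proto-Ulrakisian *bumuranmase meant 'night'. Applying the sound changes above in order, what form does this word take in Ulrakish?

Ulrakish: *bumuranmase
  bumuranmase → pumuranmase   [unconditioned shift]
  pumuranmase → pumuronmose   [vowel merger]
  pumuronmose (rule 3 does not apply)
  pumuronmose → pumurommose   [nasal place assimilation]
  pumurommose → pumulommose   [unconditioned shift]
  pumulommose → pumulommore   [rhotacism]
  pumulommore → pumulummore   [pre-nasal raising]
  giving Ulrakish pumulummore.

pumulummore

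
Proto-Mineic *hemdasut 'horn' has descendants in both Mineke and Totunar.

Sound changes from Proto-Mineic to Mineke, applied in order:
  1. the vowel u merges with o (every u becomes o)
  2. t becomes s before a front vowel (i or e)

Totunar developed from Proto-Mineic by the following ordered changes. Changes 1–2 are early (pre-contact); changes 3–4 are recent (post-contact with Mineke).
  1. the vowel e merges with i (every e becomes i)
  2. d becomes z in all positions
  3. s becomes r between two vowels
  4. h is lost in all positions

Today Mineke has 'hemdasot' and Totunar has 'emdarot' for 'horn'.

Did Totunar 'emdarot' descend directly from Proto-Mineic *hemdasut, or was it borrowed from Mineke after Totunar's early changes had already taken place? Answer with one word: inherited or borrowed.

If inherited, *hemdasut would pass through all of Totunar's changes:
Totunar: start from *hemdasut.
  rule 1 (vowel merger): hemdasut → himdasut
  rule 2 (unconditioned shift): himdasut → himzasut
  rule 3 (rhotacism): himzasut → himzarut
  rule 4 (h-loss): himzarut → imzarut
  ⇒ Totunar imzarut
If borrowed from Mineke 'hemdasot' after the early changes, it would undergo only the recent ones:
  rule 3 (rhotacism): hemdasot → hemdarot
  rule 4 (h-loss): hemdarot → emdarot
  ⇒ as a loan: emdarot
Totunar 'emdarot' matches the loan outcome 'emdarot', not the inherited 'imzarut' — it skipped the early Totunar changes, so it was borrowed from Mineke.

borrowed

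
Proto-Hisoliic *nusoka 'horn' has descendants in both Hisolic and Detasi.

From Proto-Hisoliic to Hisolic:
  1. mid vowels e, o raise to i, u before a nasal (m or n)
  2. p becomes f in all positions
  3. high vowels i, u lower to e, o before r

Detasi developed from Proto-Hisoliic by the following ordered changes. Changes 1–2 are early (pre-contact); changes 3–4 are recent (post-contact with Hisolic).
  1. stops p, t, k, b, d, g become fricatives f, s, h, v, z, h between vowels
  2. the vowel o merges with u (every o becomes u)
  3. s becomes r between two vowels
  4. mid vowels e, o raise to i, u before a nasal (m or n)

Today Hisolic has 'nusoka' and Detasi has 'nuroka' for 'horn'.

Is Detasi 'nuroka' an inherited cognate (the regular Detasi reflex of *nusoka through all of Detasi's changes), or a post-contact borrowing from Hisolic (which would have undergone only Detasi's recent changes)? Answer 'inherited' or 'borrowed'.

If inherited, *nusoka would pass through all of Detasi's changes:
Detasi: start from *nusoka.
  rule 1 (intervocalic lenition): nusoka → nusoha
  rule 2 (vowel merger): nusoha → nusuha
  rule 3 (rhotacism): nusuha → nuruha
  rule 4: no change — nuruha
  ⇒ Detasi nuruha
If borrowed from Hisolic 'nusoka' after the early changes, it would undergo only the recent ones:
  rule 3 (rhotacism): nusoka → nuroka
  rule 4 (pre-nasal raising): no change (nuroka)
  ⇒ as a loan: nuroka
Detasi 'nuroka' matches the loan outcome 'nuroka', not the inherited 'nuruha' — it skipped the early Detasi changes, so it was borrowed from Hisolic.

borrowed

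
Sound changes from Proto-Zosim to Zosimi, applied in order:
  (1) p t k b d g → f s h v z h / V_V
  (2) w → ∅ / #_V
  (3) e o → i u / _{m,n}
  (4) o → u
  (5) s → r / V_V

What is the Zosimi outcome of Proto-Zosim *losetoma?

lureruma

Zosimi: *losetoma > losesoma > losesuma > lusesuma > lureruma  (by intervocalic lenition, pre-nasal raising, vowel merger, rhotacism)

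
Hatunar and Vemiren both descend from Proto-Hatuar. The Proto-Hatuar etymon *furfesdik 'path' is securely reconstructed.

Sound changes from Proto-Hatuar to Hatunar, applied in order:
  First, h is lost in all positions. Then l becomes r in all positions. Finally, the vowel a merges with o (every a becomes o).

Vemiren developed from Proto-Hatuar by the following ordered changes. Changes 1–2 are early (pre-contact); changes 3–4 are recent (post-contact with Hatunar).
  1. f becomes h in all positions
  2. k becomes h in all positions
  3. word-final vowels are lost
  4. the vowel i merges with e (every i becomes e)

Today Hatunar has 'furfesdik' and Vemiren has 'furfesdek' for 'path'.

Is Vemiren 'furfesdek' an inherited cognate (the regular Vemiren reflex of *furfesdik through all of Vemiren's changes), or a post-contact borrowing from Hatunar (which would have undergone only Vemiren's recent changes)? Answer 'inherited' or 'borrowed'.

If inherited, *furfesdik would pass through all of Vemiren's changes:
Vemiren: *furfesdik
  furfesdik → hurhesdik   [unconditioned shift]
  hurhesdik → hurhesdih   [unconditioned shift]
  hurhesdih (rule 3 does not apply)
  hurhesdih → hurhesdeh   [vowel merger]
  giving Vemiren hurhesdeh.
If borrowed from Hatunar 'furfesdik' after the early changes, it would undergo only the recent ones:
  rule 3 (apocope): no change (furfesdik)
  rule 4 (vowel merger): furfesdik → furfesdek
  ⇒ as a loan: furfesdek
Vemiren 'furfesdek' matches the loan outcome 'furfesdek', not the inherited 'hurhesdeh' — it skipped the early Vemiren changes, so it was borrowed from Hatunar.

borrowed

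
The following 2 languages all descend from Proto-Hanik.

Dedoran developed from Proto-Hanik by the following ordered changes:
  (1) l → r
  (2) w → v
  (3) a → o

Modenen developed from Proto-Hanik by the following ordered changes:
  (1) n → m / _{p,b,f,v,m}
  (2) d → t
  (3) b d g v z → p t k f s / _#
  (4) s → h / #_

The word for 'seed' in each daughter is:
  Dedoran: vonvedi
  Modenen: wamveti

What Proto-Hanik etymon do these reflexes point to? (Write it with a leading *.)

Position 3: Dedoran has n, Modenen has m. Dedoran preserves n here (none of its changes turn any other segment into n), so the proto-segment is *n.
Position 2: Dedoran has o, Modenen has a. Modenen preserves a here (none of its changes turn any other segment into a), so the proto-segment is *a.
Position 1: Dedoran has v, Modenen has w. Modenen preserves w here (none of its changes turn any other segment into w), so the proto-segment is *w.
Verify the candidate proto-form against each daughter:
Dedoran: *wanvedi
  wanvedi (rule 1 does not apply)
  wanvedi → vanvedi   [unconditioned shift]
  vanvedi → vonvedi   [vowel merger]
  giving Dedoran vonvedi.
Modenen: *wanvedi > wamvedi > wamveti  (by nasal place assimilation, unconditioned shift)
Only *wanvedi yields all of Dedoran vonvedi, Modenen wamveti.

*wanvedi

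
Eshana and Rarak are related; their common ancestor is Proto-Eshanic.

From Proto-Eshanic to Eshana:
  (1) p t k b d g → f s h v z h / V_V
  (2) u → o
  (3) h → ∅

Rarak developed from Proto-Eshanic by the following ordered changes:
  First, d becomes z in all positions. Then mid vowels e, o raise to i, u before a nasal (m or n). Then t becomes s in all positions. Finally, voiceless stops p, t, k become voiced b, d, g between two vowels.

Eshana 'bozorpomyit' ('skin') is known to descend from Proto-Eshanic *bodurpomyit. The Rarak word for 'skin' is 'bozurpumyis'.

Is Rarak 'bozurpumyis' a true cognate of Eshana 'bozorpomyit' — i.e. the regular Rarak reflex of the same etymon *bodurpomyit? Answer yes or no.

Derive the expected Rarak reflex of *bodurpomyit:
Rarak: *bodurpomyit
  bodurpomyit → bozurpomyit   [unconditioned shift]
  bozurpomyit → bozurpumyit   [pre-nasal raising]
  bozurpumyit → bozurpumyis   [unconditioned shift]
  bozurpumyis (rule 4 does not apply)
  giving Rarak bozurpumyis.
Rarak 'bozurpumyis' matches the regular reflex exactly, so the pair is cognate.

yes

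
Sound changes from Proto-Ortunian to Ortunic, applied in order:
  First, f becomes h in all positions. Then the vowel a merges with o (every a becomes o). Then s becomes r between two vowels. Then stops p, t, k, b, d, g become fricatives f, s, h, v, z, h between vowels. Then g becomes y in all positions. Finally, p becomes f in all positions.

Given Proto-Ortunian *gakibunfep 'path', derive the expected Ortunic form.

yohivunhef

Ortunic: start from *gakibunfep.
  rule 1 (unconditioned shift): gakibunfep → gakibunhep
  rule 2 (vowel merger): gakibunhep → gokibunhep
  rule 3: no change — gokibunhep
  rule 4 (intervocalic lenition): gokibunhep → gohivunhep
  rule 5 (unconditioned shift): gohivunhep → yohivunhep
  rule 6 (unconditioned shift): yohivunhep → yohivunhef
  ⇒ Ortunic yohivunhef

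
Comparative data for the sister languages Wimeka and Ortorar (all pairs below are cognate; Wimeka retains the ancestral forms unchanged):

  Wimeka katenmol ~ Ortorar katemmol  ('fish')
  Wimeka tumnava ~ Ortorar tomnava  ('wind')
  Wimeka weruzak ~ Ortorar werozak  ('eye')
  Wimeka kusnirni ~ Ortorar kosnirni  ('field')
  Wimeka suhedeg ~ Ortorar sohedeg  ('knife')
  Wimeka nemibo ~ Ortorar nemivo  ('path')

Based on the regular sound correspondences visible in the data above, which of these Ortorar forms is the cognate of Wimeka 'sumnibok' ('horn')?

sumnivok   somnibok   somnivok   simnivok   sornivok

somnivok

tumnava ~ tomnava — Wimeka u corresponds to Ortorar o after a consonant, before a nasal.
nemibo ~ nemivo — Wimeka b corresponds to Ortorar v between vowels (before a back vowel).
Applying these to Wimeka 'sumnibok':
  sumnibok → somnibok   (u→o after a consonant, before a nasal)
  somnibok → somnivok   (b→v between vowels (before a back vowel))
So the Ortorar cognate is 'somnivok'.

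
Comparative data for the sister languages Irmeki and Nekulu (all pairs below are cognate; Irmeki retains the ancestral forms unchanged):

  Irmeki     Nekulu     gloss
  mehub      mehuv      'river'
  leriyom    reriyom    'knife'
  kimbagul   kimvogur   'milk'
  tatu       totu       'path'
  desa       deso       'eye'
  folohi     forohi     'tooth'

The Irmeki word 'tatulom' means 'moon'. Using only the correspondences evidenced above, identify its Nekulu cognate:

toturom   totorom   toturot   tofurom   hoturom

kimbagul ~ kimvogur, tatu ~ totu — Irmeki a corresponds to Nekulu o after a consonant, before a consonant other than r, m, n, p, b, f, v.
folohi ~ forohi — Irmeki l corresponds to Nekulu r between vowels (before a back vowel).
Applying these to Irmeki 'tatulom':
  tatulom → totulom   (a→o after a consonant, before a consonant other than r, m, n, p, b, f, v)
  totulom → toturom   (l→r between vowels (before a back vowel))
So the Nekulu cognate is 'toturom'.

toturom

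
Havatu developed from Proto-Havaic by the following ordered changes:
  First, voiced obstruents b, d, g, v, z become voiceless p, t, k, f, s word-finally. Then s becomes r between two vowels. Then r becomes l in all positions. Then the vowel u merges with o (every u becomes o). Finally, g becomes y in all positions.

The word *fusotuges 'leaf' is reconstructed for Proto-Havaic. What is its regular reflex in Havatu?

Havatu: *fusotuges
  fusotuges (rule 1 does not apply)
  fusotuges → furotuges   [rhotacism]
  furotuges → fulotuges   [unconditioned shift]
  fulotuges → folotoges   [vowel merger]
  folotoges → folotoyes   [unconditioned shift]
  giving Havatu folotoyes.

folotoyes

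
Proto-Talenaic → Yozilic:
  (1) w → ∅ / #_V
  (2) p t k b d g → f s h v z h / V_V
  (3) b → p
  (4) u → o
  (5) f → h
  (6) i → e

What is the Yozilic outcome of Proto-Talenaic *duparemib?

doharemep

Yozilic: *duparemib > dufaremib > dufaremip > dofaremip > doharemip > doharemep  (by intervocalic lenition, unconditioned shift, vowel merger, unconditioned shift, vowel merger)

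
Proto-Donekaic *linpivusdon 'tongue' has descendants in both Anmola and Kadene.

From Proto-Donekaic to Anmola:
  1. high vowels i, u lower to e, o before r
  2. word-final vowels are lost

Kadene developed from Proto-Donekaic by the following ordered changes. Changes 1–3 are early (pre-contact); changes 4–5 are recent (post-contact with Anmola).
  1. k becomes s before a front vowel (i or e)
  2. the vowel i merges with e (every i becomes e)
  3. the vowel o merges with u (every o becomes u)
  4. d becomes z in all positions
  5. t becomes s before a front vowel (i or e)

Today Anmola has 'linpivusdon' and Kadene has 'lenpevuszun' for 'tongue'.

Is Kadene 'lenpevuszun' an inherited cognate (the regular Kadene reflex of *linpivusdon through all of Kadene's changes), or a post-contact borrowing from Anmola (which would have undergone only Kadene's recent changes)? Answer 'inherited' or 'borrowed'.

If inherited, *linpivusdon would pass through all of Kadene's changes:
Kadene: *linpivusdon > lenpevusdon > lenpevusdun > lenpevuszun  (by vowel merger, vowel merger, unconditioned shift)
If borrowed from Anmola 'linpivusdon' after the early changes, it would undergo only the recent ones:
  rule 4 (unconditioned shift): linpivusdon → linpivuszon
  rule 5 (palatalisation): no change (linpivuszon)
  ⇒ as a loan: linpivuszon
Kadene 'lenpevuszun' matches the inherited outcome exactly, so it is an inherited cognate, not a loan.

inherited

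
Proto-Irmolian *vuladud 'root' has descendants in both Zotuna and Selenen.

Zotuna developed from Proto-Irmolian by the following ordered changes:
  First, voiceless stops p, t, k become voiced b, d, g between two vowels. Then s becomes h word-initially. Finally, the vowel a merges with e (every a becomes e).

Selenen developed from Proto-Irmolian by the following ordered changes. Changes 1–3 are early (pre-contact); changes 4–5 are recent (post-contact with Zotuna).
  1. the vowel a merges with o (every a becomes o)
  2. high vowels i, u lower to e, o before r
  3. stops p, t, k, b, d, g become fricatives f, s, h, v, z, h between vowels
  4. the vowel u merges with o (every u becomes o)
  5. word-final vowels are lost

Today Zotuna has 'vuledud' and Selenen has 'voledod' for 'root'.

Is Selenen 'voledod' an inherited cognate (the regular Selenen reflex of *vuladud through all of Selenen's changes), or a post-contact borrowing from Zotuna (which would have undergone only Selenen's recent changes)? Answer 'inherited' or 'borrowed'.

borrowed

If inherited, *vuladud would pass through all of Selenen's changes:
Selenen: *vuladud
  vuladud → vulodud   [vowel merger]
  vulodud (rule 2 does not apply)
  vulodud → vulozud   [intervocalic lenition]
  vulozud → volozod   [vowel merger]
  volozod (rule 5 does not apply)
  giving Selenen volozod.
If borrowed from Zotuna 'vuledud' after the early changes, it would undergo only the recent ones:
  rule 4 (vowel merger): vuledud → voledod
  rule 5 (apocope): no change (voledod)
  ⇒ as a loan: voledod
Selenen 'voledod' matches the loan outcome 'voledod', not the inherited 'volozod' — it skipped the early Selenen changes, so it was borrowed from Zotuna.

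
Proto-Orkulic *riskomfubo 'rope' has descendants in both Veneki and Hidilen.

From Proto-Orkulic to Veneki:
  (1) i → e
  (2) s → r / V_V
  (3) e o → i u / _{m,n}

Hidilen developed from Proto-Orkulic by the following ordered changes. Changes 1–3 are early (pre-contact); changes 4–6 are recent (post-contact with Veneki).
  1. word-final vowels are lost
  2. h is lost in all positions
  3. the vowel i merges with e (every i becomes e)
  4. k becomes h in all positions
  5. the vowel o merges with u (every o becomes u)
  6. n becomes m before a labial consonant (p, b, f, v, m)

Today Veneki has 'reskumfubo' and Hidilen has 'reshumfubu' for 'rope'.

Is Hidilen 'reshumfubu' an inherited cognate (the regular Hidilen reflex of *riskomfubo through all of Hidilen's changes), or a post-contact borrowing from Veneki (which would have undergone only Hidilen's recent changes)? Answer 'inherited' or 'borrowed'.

If inherited, *riskomfubo would pass through all of Hidilen's changes:
Hidilen: start from *riskomfubo.
  rule 1 (apocope): riskomfubo → riskomfub
  rule 2: no change — riskomfub
  rule 3 (vowel merger): riskomfub → reskomfub
  rule 4 (unconditioned shift): reskomfub → reshomfub
  rule 5 (vowel merger): reshomfub → reshumfub
  rule 6: no change — reshumfub
  ⇒ Hidilen reshumfub
If borrowed from Veneki 'reskumfubo' after the early changes, it would undergo only the recent ones:
  rule 4 (unconditioned shift): reskumfubo → reshumfubo
  rule 5 (vowel merger): reshumfubo → reshumfubu
  rule 6 (nasal place assimilation): no change (reshumfubu)
  ⇒ as a loan: reshumfubu
Hidilen 'reshumfubu' matches the loan outcome 'reshumfubu', not the inherited 'reshumfub' — it skipped the early Hidilen changes, so it was borrowed from Veneki.

borrowed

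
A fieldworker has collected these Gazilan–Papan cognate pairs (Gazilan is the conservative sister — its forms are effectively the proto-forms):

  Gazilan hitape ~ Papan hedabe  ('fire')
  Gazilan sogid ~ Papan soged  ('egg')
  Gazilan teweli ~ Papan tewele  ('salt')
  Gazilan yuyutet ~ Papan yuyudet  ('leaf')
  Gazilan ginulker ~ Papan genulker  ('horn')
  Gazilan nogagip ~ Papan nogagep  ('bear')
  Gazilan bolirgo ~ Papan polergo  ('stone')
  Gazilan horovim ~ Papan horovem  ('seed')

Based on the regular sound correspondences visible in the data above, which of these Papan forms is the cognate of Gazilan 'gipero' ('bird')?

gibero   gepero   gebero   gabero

nogagip ~ nogagep — Gazilan i corresponds to Papan e after a consonant, before a labial obstruent.
hitape ~ hedabe — Gazilan p corresponds to Papan b between vowels (before a front vowel).
Applying these to Gazilan 'gipero':
  gipero → gepero   (i→e after a consonant, before a labial obstruent)
  gepero → gebero   (p→b between vowels (before a front vowel))
So the Papan cognate is 'gebero'.

gebero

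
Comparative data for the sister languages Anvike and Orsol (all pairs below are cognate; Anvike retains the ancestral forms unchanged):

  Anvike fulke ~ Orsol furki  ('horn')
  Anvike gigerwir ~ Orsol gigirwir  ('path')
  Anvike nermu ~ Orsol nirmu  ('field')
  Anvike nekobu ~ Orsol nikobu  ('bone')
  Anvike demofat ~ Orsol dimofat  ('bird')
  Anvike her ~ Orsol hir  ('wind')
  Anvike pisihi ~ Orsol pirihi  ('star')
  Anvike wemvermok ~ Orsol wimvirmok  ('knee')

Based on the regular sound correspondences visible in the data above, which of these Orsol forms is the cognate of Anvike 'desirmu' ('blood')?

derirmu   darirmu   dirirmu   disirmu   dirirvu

dirirmu

nekobu ~ nikobu — Anvike e corresponds to Orsol i after a consonant, before a consonant other than r, m, n, p, b, f, v.
pisihi ~ pirihi — Anvike s corresponds to Orsol r between vowels (before a front vowel).
Applying these to Anvike 'desirmu':
  desirmu → disirmu   (e→i after a consonant, before a consonant other than r, m, n, p, b, f, v)
  disirmu → dirirmu   (s→r between vowels (before a front vowel))
So the Orsol cognate is 'dirirmu'.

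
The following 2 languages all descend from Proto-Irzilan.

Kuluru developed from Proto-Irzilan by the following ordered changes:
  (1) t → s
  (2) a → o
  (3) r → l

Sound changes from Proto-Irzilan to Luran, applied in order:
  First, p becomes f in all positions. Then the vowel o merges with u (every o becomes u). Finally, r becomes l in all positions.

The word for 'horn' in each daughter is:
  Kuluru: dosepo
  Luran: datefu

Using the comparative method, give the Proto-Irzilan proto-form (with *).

*datepo

Position 2: Kuluru has o, Luran has a. Luran preserves a here (none of its changes turn any other segment into a), so the proto-segment is *a.
Position 3: Kuluru has s, Luran has t. Luran preserves t here (none of its changes turn any other segment into t), so the proto-segment is *t.
Position 5: Kuluru has p, Luran has f. Kuluru preserves p here (none of its changes turn any other segment into p), so the proto-segment is *p.
Verify the candidate proto-form against each daughter:
Kuluru: start from *datepo.
  rule 1 (unconditioned shift): datepo → dasepo
  rule 2 (vowel merger): dasepo → dosepo
  rule 3: no change — dosepo
  ⇒ Kuluru dosepo
Luran: *datepo
  datepo → datefo   [unconditioned shift]
  datefo → datefu   [vowel merger]
  datefu (rule 3 does not apply)
  giving Luran datefu.
No other proto-form is consistent with every reflex, so the reconstruction is *datepo.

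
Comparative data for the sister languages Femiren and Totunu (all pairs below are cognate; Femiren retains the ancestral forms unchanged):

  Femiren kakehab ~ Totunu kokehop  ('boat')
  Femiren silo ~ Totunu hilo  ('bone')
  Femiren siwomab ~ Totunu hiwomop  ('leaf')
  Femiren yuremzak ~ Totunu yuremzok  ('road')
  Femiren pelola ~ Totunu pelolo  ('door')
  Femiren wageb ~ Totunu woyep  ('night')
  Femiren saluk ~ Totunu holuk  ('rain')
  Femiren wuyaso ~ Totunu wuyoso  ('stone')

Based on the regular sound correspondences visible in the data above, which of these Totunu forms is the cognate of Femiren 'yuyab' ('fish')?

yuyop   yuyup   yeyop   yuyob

kakehab ~ kokehop, siwomab ~ hiwomop — Femiren a corresponds to Totunu o after a consonant, before a labial obstruent.
kakehab ~ kokehop, siwomab ~ hiwomop — Femiren b corresponds to Totunu p word-finally.
Applying these to Femiren 'yuyab':
  yuyab → yuyob   (a→o after a consonant, before a labial obstruent)
  yuyob → yuyop   (b→p word-finally)
So the Totunu cognate is 'yuyop'.

yuyop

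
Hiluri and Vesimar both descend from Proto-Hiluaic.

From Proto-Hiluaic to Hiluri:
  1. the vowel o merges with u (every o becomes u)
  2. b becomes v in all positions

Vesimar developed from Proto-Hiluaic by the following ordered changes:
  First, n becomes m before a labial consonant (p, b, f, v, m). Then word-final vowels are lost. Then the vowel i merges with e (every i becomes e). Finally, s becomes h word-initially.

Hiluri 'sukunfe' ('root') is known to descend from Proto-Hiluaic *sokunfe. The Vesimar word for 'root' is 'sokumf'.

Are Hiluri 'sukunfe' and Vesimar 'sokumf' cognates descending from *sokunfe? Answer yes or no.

no

Derive the expected Vesimar reflex of *sokunfe:
Vesimar: *sokunfe > sokumfe > sokumf > hokumf  (by nasal place assimilation, apocope, debuccalisation)
The regular Vesimar reflex would be 'hokumf', but the attested form is 'sokumf'. The correspondence is irregular, so they are not cognates (the Vesimar form has a different source).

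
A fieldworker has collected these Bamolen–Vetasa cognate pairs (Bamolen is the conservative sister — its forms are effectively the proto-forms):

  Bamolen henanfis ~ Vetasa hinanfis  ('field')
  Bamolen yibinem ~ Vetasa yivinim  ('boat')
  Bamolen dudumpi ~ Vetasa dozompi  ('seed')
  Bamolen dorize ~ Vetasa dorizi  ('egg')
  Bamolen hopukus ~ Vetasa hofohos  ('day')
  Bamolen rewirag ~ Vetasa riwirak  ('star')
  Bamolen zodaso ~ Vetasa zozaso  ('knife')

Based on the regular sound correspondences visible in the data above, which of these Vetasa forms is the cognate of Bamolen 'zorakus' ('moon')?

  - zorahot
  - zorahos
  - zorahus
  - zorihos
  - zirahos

hopukus ~ hofohos — Bamolen k corresponds to Vetasa h between vowels (before a back vowel).
dudumpi ~ dozompi, hopukus ~ hofohos — Bamolen u corresponds to Vetasa o after a consonant, before a consonant other than r, m, n, p, b, f, v.
Applying these to Bamolen 'zorakus':
  zorakus → zorahus   (k→h between vowels (before a back vowel))
  zorahus → zorahos   (u→o after a consonant, before a consonant other than r, m, n, p, b, f, v)
So the Vetasa cognate is 'zorahos'.

zorahos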